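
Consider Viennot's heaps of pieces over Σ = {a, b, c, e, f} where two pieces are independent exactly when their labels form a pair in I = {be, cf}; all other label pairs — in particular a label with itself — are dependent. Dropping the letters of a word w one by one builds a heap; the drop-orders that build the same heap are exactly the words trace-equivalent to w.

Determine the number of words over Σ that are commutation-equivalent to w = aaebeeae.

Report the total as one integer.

#0=a has no predecessor
#1=a depends on [0:a]
#2=e depends on [1:a]
#3=b depends on [1:a]
#4=e depends on [2:e]
#5=e depends on [4:e]
#6=a depends on [3:b, 5:e]
#7=e depends on [6:a]
sources: [0:a]
N(rest) = Σ N(rest − s) over sources s of rest; N(one piece) = 1:
  size 1 → [7]=1
  size 2 → [6,7]=1
  size 3 → [3,6,7]=1  [5,6,7]=1
  size 4 → [3,5,6,7]=2  [4,5,6,7]=1
  size 5 → [2,4,5,6,7]=1  [3,4,5,6,7]=3
  size 6 → [2,3,4,5,6,7]=4
  first=0(a) contributes 4

4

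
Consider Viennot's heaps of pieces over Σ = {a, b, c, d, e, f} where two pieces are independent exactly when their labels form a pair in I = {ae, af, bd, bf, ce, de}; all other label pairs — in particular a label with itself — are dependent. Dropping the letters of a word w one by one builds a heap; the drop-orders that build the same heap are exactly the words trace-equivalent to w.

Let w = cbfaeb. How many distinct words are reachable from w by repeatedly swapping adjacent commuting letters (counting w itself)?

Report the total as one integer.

5

#0=c has no predecessor
#1=b depends on [0:c]
#2=f depends on [0:c]
#3=a depends on [1:b]
#4=e depends on [1:b, 2:f]
#5=b depends on [3:a, 4:e]
sources: [0:c]
N(rest) = Σ N(rest − s) over sources s of rest; N(one piece) = 1:
  size 1 → [5]=1
  size 2 → [3,5]=1  [4,5]=1
  size 3 → [2,4,5]=1  [3,4,5]=2
  size 4 → [1,3,4,5]=2  [2,3,4,5]=3
  first=0(c) contributes 5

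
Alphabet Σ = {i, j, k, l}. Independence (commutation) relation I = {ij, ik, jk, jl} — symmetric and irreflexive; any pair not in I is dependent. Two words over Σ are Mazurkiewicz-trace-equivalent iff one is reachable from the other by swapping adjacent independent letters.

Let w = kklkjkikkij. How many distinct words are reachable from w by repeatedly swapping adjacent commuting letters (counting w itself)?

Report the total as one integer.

#0=k has no predecessor
#1=k depends on [0:k]
#2=l depends on [1:k]
#3=k depends on [2:l]
#4=j has no predecessor
#5=k depends on [3:k]
#6=i depends on [2:l]
#7=k depends on [5:k]
#8=k depends on [7:k]
#9=i depends on [6:i]
#10=j depends on [4:j]
sources: [0:k, 4:j]
N(rest) = Σ N(rest − s) over sources s of rest; N(one piece) = 1:
  size 1 → [8]=1  [9]=1  [10]=1
  size 2 → [4,10]=1  [6,9]=1  [7,8]=1  [8,9]=2  [8,10]=2  [9,10]=2
  size 3 → [4,8,10]=3  [4,9,10]=3  [5,7,8]=1  [6,8,9]=3  [6,9,10]=3  [7,8,9]=3  [7,8,10]=3  [8,9,10]=6
  size 4 → [3,5,7,8]=1  [4,6,9,10]=6  [4,7,8,10]=6  [4,8,9,10]=12  [5,7,8,9]=4  [5,7,8,10]=4  [6,7,8,9]=6  [6,8,9,10]=12  [7,8,9,10]=12
  size 5 → [3,5,7,8,9]=5  [3,5,7,8,10]=5  [4,5,7,8,10]=10  [4,6,8,9,10]=30  [4,7,8,9,10]=30  [5,6,7,8,9]=10  [5,7,8,9,10]=20  [6,7,8,9,10]=30
  size 6 → [3,4,5,7,8,10]=15  [3,5,6,7,8,9]=15  [3,5,7,8,9,10]=30  [4,5,7,8,9,10]=60  [4,6,7,8,9,10]=90  [5,6,7,8,9,10]=60
  size 7 → [2,3,5,6,7,8,9]=15  [3,4,5,7,8,9,10]=105  [3,5,6,7,8,9,10]=105  [4,5,6,7,8,9,10]=210
  size 8 → [1,2,3,5,6,7,8,9]=15  [2,3,5,6,7,8,9,10]=120  [3,4,5,6,7,8,9,10]=420
  size 9 → [0,1,2,3,5,6,7,8,9]=15  [1,2,3,5,6,7,8,9,10]=135  [2,3,4,5,6,7,8,9,10]=540
  first=0(k) contributes 675
  first=4(j) contributes 150
|[w]| = 825

825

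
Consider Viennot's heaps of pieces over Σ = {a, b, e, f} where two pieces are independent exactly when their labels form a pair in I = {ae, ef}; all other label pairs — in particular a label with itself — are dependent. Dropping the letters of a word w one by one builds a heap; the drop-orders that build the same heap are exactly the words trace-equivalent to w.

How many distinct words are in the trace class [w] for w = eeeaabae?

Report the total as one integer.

20

drop 0:e onto floor
drop 1:e onto {0:e}
drop 2:e onto {1:e}
drop 3:a onto floor
drop 4:a onto {3:a}
drop 5:b onto {2:e, 4:a}
drop 6:a onto {5:b}
drop 7:e onto {5:b}
ground layer = {0:e, 3:a}
drop-orders for the pieces not yet dropped (sum over which currently-grounded one goes next):
  1 to go: {6} 1  {7} 1
  2 to go: {6,7} 2
  3 to go: {5,6,7} 2
  4 to go: {2,5,6,7} 2  {4,5,6,7} 2
  5 to go: {1,2,5,6,7} 2  {2,4,5,6,7} 4  {3,4,5,6,7} 2
  6 to go: {0,1,2,5,6,7} 2  {1,2,4,5,6,7} 6  {2,3,4,5,6,7} 6
  if 0:e drops first: 12 orders
  if 3:a drops first: 8 orders
heap linearizations: 20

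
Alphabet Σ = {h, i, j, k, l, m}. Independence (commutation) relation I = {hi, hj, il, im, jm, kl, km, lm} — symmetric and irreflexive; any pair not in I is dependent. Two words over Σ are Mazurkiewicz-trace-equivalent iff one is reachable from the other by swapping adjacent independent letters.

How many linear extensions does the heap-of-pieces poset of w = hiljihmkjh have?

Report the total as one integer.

drop 0:h onto floor
drop 1:i onto floor
drop 2:l onto {0:h}
drop 3:j onto {1:i, 2:l}
drop 4:i onto {3:j}
drop 5:h onto {2:l}
drop 6:m onto {5:h}
drop 7:k onto {4:i, 5:h}
drop 8:j onto {7:k}
drop 9:h onto {6:m, 7:k}
ground layer = {0:h, 1:i}
drop-orders for the pieces not yet dropped (sum over which currently-grounded one goes next):
  1 to go: {8} 1  {9} 1
  2 to go: {6,9} 1  {8,9} 2
  3 to go: {6,8,9} 3  {7,8,9} 2
  4 to go: {4,7,8,9} 2  {6,7,8,9} 5
  5 to go: {3,4,7,8,9} 2  {4,6,7,8,9} 7  {5,6,7,8,9} 5
  6 to go: {1,3,4,7,8,9} 2  {3,4,6,7,8,9} 9  {4,5,6,7,8,9} 12
  7 to go: {1,3,4,6,7,8,9} 11  {3,4,5,6,7,8,9} 21
  8 to go: {1,3,4,5,6,7,8,9} 32  {2,3,4,5,6,7,8,9} 21
  if 0:h drops first: 53 orders
  if 1:i drops first: 21 orders
heap linearizations: 74

74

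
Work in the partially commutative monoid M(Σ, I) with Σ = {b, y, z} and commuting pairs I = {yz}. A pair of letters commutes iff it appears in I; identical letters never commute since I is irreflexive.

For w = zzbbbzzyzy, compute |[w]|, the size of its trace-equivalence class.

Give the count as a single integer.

piece 0:z — minimal
piece 1:z rests on {0:z}
piece 2:b rests on {1:z}
piece 3:b rests on {2:b}
piece 4:b rests on {3:b}
piece 5:z rests on {4:b}
piece 6:z rests on {5:z}
piece 7:y rests on {4:b}
piece 8:z rests on {6:z}
piece 9:y rests on {7:y}
minimal pieces: {0:z}
ways to finish when only these pieces remain (= sum over removing one remaining piece with nothing left below it):
  1 left: {8}→1  {9}→1
  2 left: {6,8}→1  {7,9}→1  {8,9}→2
  3 left: {5,6,8}→1  {6,8,9}→3  {7,8,9}→3
  4 left: {5,6,8,9}→4  {6,7,8,9}→6
  5 left: {5,6,7,8,9}→10
  6 left: {4,5,6,7,8,9}→10
  7 left: {3,4,5,6,7,8,9}→10
  8 left: {2,3,4,5,6,7,8,9}→10
  placing 0:z first → 10 extensions

10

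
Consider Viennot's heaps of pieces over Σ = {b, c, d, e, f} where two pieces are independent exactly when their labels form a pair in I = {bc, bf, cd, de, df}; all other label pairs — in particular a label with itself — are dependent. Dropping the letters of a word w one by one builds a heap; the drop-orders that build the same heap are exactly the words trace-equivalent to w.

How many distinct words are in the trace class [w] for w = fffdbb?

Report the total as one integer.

#0=f has no predecessor
#1=f depends on [0:f]
#2=f depends on [1:f]
#3=d has no predecessor
#4=b depends on [3:d]
#5=b depends on [4:b]
sources: [0:f, 3:d]
N(rest) = Σ N(rest − s) over sources s of rest; N(one piece) = 1:
  size 1 → [2]=1  [5]=1
  size 2 → [1,2]=1  [2,5]=2  [4,5]=1
  size 3 → [0,1,2]=1  [1,2,5]=3  [2,4,5]=3  [3,4,5]=1
  size 4 → [0,1,2,5]=4  [1,2,4,5]=6  [2,3,4,5]=4
  first=0(f) contributes 10
  first=3(d) contributes 10
|[w]| = 20

20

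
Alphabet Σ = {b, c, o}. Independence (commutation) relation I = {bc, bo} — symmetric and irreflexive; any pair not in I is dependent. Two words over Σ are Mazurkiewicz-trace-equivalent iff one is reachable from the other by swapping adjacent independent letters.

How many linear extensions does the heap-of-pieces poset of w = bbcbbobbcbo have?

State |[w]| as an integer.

0(b) covers ∅
1(b) covers 0:b
2(c) covers ∅
3(b) covers 1:b
4(b) covers 3:b
5(o) covers 2:c
6(b) covers 4:b
7(b) covers 6:b
8(c) covers 5:o
9(b) covers 7:b
10(o) covers 8:c
floor of heap: 0:b, 2:c
completions by unplaced set U, small U first (add the entries for U minus each lowest piece of U):
  |U|=1: {9}:1  {10}:1
  |U|=2: {7,9}:1  {8,10}:1  {9,10}:2
  |U|=3: {5,8,10}:1  {6,7,9}:1  {7,9,10}:3  {8,9,10}:3
  |U|=4: {2,5,8,10}:1  {4,6,7,9}:1  {5,8,9,10}:4  {6,7,9,10}:4  {7,8,9,10}:6
  |U|=5: {2,5,8,9,10}:5  {3,4,6,7,9}:1  {4,6,7,9,10}:5  {5,7,8,9,10}:10  {6,7,8,9,10}:10
  |U|=6: {1,3,4,6,7,9}:1  {2,5,7,8,9,10}:15  {3,4,6,7,9,10}:6  {4,6,7,8,9,10}:15  {5,6,7,8,9,10}:20
  |U|=7: {0,1,3,4,6,7,9}:1  {1,3,4,6,7,9,10}:7  {2,5,6,7,8,9,10}:35  {3,4,6,7,8,9,10}:21  {4,5,6,7,8,9,10}:35
  |U|=8: {0,1,3,4,6,7,9,10}:8  {1,3,4,6,7,8,9,10}:28  {2,4,5,6,7,8,9,10}:70  {3,4,5,6,7,8,9,10}:56
  |U|=9: {0,1,3,4,6,7,8,9,10}:36  {1,3,4,5,6,7,8,9,10}:84  {2,3,4,5,6,7,8,9,10}:126
  start at 0(b): 210
  start at 2(c): 120
sum over floor = 330

330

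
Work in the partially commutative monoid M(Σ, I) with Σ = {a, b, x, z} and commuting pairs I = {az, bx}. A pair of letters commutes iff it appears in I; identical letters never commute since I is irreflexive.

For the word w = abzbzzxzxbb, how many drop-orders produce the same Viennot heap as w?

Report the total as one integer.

#0=a has no predecessor
#1=b depends on [0:a]
#2=z depends on [1:b]
#3=b depends on [2:z]
#4=z depends on [3:b]
#5=z depends on [4:z]
#6=x depends on [5:z]
#7=z depends on [6:x]
#8=x depends on [7:z]
#9=b depends on [7:z]
#10=b depends on [9:b]
sources: [0:a]
N(rest) = Σ N(rest − s) over sources s of rest; N(one piece) = 1:
  size 1 → [8]=1  [10]=1
  size 2 → [8,10]=2  [9,10]=1
  size 3 → [8,9,10]=3
  size 4 → [7,8,9,10]=3
  size 5 → [6,7,8,9,10]=3
  size 6 → [5,6,7,8,9,10]=3
  size 7 → [4,5,6,7,8,9,10]=3
  size 8 → [3,4,5,6,7,8,9,10]=3
  size 9 → [2,3,4,5,6,7,8,9,10]=3
  first=0(a) contributes 3

3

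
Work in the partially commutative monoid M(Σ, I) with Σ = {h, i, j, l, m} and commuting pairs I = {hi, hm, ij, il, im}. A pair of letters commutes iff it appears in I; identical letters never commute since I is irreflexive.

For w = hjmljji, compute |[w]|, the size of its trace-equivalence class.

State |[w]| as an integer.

piece 0:h — minimal
piece 1:j rests on {0:h}
piece 2:m rests on {1:j}
piece 3:l rests on {2:m}
piece 4:j rests on {3:l}
piece 5:j rests on {4:j}
piece 6:i — minimal
minimal pieces: {0:h, 6:i}
ways to finish when only these pieces remain (= sum over removing one remaining piece with nothing left below it):
  1 left: {5}→1  {6}→1
  2 left: {4,5}→1  {5,6}→2
  3 left: {3,4,5}→1  {4,5,6}→3
  4 left: {2,3,4,5}→1  {3,4,5,6}→4
  5 left: {1,2,3,4,5}→1  {2,3,4,5,6}→5
  placing 0:h first → 6 extensions
  placing 6:i first → 1 extensions
total linear extensions = 7

7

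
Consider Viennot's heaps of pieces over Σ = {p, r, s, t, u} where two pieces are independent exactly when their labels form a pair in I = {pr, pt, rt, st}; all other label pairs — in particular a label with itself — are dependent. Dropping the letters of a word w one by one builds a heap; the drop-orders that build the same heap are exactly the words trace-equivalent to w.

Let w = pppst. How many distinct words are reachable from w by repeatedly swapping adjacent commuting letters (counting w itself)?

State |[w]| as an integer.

5

drop 0:p onto floor
drop 1:p onto {0:p}
drop 2:p onto {1:p}
drop 3:s onto {2:p}
drop 4:t onto floor
ground layer = {0:p, 4:t}
drop-orders for the pieces not yet dropped (sum over which currently-grounded one goes next):
  1 to go: {3} 1  {4} 1
  2 to go: {2,3} 1  {3,4} 2
  3 to go: {1,2,3} 1  {2,3,4} 3
  if 0:p drops first: 4 orders
  if 4:t drops first: 1 orders
heap linearizations: 5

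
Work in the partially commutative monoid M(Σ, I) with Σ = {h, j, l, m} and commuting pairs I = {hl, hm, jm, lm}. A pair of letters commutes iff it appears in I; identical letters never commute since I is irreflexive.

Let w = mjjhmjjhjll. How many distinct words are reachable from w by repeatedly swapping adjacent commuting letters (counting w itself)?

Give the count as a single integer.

55

piece 0:m — minimal
piece 1:j — minimal
piece 2:j rests on {1:j}
piece 3:h rests on {2:j}
piece 4:m rests on {0:m}
piece 5:j rests on {3:h}
piece 6:j rests on {5:j}
piece 7:h rests on {6:j}
piece 8:j rests on {7:h}
piece 9:l rests on {8:j}
piece 10:l rests on {9:l}
minimal pieces: {0:m, 1:j}
ways to finish when only these pieces remain (= sum over removing one remaining piece with nothing left below it):
  1 left: {4}→1  {10}→1
  2 left: {0,4}→1  {4,10}→2  {9,10}→1
  3 left: {0,4,10}→3  {4,9,10}→3  {8,9,10}→1
  4 left: {0,4,9,10}→6  {4,8,9,10}→4  {7,8,9,10}→1
  5 left: {0,4,8,9,10}→10  {4,7,8,9,10}→5  {6,7,8,9,10}→1
  6 left: {0,4,7,8,9,10}→15  {4,6,7,8,9,10}→6  {5,6,7,8,9,10}→1
  7 left: {0,4,6,7,8,9,10}→21  {3,5,6,7,8,9,10}→1  {4,5,6,7,8,9,10}→7
  8 left: {0,4,5,6,7,8,9,10}→28  {2,3,5,6,7,8,9,10}→1  {3,4,5,6,7,8,9,10}→8
  9 left: {0,3,4,5,6,7,8,9,10}→36  {1,2,3,5,6,7,8,9,10}→1  {2,3,4,5,6,7,8,9,10}→9
  placing 0:m first → 10 extensions
  placing 1:j first → 45 extensions
total linear extensions = 55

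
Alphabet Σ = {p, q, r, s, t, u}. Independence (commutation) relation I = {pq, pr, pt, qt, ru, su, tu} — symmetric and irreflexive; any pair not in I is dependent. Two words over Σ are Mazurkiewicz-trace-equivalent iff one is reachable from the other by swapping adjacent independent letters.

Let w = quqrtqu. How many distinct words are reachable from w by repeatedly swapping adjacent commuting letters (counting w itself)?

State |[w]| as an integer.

3

0(q) covers ∅
1(u) covers 0:q
2(q) covers 1:u
3(r) covers 2:q
4(t) covers 3:r
5(q) covers 3:r
6(u) covers 5:q
floor of heap: 0:q
completions by unplaced set U, small U first (add the entries for U minus each lowest piece of U):
  |U|=1: {4}:1  {6}:1
  |U|=2: {4,6}:2  {5,6}:1
  |U|=3: {4,5,6}:3
  |U|=4: {3,4,5,6}:3
  |U|=5: {2,3,4,5,6}:3
  start at 0(q): 3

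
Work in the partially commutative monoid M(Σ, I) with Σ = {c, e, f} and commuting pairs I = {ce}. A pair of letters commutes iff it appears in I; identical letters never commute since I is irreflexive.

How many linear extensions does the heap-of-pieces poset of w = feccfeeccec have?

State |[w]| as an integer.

drop 0:f onto floor
drop 1:e onto {0:f}
drop 2:c onto {0:f}
drop 3:c onto {2:c}
drop 4:f onto {1:e, 3:c}
drop 5:e onto {4:f}
drop 6:e onto {5:e}
drop 7:c onto {4:f}
drop 8:c onto {7:c}
drop 9:e onto {6:e}
drop 10:c onto {8:c}
ground layer = {0:f}
drop-orders for the pieces not yet dropped (sum over which currently-grounded one goes next):
  1 to go: {9} 1  {10} 1
  2 to go: {6,9} 1  {8,10} 1  {9,10} 2
  3 to go: {5,6,9} 1  {6,9,10} 3  {7,8,10} 1  {8,9,10} 3
  4 to go: {5,6,9,10} 4  {6,8,9,10} 6  {7,8,9,10} 4
  5 to go: {5,6,8,9,10} 10  {6,7,8,9,10} 10
  6 to go: {5,6,7,8,9,10} 20
  7 to go: {4,5,6,7,8,9,10} 20
  8 to go: {1,4,5,6,7,8,9,10} 20  {3,4,5,6,7,8,9,10} 20
  9 to go: {1,3,4,5,6,7,8,9,10} 40  {2,3,4,5,6,7,8,9,10} 20
  if 0:f drops first: 60 orders

60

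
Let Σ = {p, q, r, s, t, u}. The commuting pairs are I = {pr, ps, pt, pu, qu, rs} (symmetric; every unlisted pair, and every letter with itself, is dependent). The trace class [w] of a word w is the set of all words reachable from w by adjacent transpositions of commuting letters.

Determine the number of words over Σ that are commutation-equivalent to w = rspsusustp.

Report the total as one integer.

#0=r has no predecessor
#1=s has no predecessor
#2=p has no predecessor
#3=s depends on [1:s]
#4=u depends on [0:r, 3:s]
#5=s depends on [4:u]
#6=u depends on [5:s]
#7=s depends on [6:u]
#8=t depends on [7:s]
#9=p depends on [2:p]
sources: [0:r, 1:s, 2:p]
N(rest) = Σ N(rest − s) over sources s of rest; N(one piece) = 1:
  size 1 → [8]=1  [9]=1
  size 2 → [2,9]=1  [7,8]=1  [8,9]=2
  size 3 → [2,8,9]=3  [6,7,8]=1  [7,8,9]=3
  size 4 → [2,7,8,9]=6  [5,6,7,8]=1  [6,7,8,9]=4
  size 5 → [2,6,7,8,9]=10  [4,5,6,7,8]=1  [5,6,7,8,9]=5
  size 6 → [0,4,5,6,7,8]=1  [2,5,6,7,8,9]=15  [3,4,5,6,7,8]=1  [4,5,6,7,8,9]=6
  size 7 → [0,3,4,5,6,7,8]=2  [0,4,5,6,7,8,9]=7  [1,3,4,5,6,7,8]=1  [2,4,5,6,7,8,9]=21  [3,4,5,6,7,8,9]=7
  size 8 → [0,1,3,4,5,6,7,8]=3  [0,2,4,5,6,7,8,9]=28  [0,3,4,5,6,7,8,9]=16  [1,3,4,5,6,7,8,9]=8  [2,3,4,5,6,7,8,9]=28
  first=0(r) contributes 36
  first=1(s) contributes 72
  first=2(p) contributes 27
|[w]| = 135

135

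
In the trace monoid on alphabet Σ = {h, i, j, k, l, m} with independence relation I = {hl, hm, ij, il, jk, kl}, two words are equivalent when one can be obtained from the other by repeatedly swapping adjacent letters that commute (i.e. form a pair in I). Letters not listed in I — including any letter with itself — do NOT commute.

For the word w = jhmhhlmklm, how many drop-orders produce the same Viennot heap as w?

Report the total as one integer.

drop 0:j onto floor
drop 1:h onto {0:j}
drop 2:m onto {0:j}
drop 3:h onto {1:h}
drop 4:h onto {3:h}
drop 5:l onto {2:m}
drop 6:m onto {5:l}
drop 7:k onto {4:h, 6:m}
drop 8:l onto {6:m}
drop 9:m onto {7:k, 8:l}
ground layer = {0:j}
drop-orders for the pieces not yet dropped (sum over which currently-grounded one goes next):
  1 to go: {9} 1
  2 to go: {7,9} 1  {8,9} 1
  3 to go: {4,7,9} 1  {7,8,9} 2
  4 to go: {3,4,7,9} 1  {4,7,8,9} 3  {6,7,8,9} 2
  5 to go: {1,3,4,7,9} 1  {3,4,7,8,9} 4  {4,6,7,8,9} 5  {5,6,7,8,9} 2
  6 to go: {1,3,4,7,8,9} 5  {2,5,6,7,8,9} 2  {3,4,6,7,8,9} 9  {4,5,6,7,8,9} 7
  7 to go: {1,3,4,6,7,8,9} 14  {2,4,5,6,7,8,9} 9  {3,4,5,6,7,8,9} 16
  8 to go: {1,3,4,5,6,7,8,9} 30  {2,3,4,5,6,7,8,9} 25
  if 0:j drops first: 55 orders

55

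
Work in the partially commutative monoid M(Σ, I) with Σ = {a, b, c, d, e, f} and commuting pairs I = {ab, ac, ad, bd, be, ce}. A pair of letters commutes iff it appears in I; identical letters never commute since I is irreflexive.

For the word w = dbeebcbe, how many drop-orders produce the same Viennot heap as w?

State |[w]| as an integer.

drop 0:d onto floor
drop 1:b onto floor
drop 2:e onto {0:d}
drop 3:e onto {2:e}
drop 4:b onto {1:b}
drop 5:c onto {0:d, 4:b}
drop 6:b onto {5:c}
drop 7:e onto {3:e}
ground layer = {0:d, 1:b}
drop-orders for the pieces not yet dropped (sum over which currently-grounded one goes next):
  1 to go: {6} 1  {7} 1
  2 to go: {3,7} 1  {5,6} 1  {6,7} 2
  3 to go: {2,3,7} 1  {3,6,7} 3  {4,5,6} 1  {5,6,7} 3
  4 to go: {1,4,5,6} 1  {2,3,6,7} 4  {3,5,6,7} 6  {4,5,6,7} 4
  5 to go: {1,4,5,6,7} 5  {2,3,5,6,7} 10  {3,4,5,6,7} 10
  6 to go: {0,2,3,5,6,7} 10  {1,3,4,5,6,7} 15  {2,3,4,5,6,7} 20
  if 0:d drops first: 35 orders
  if 1:b drops first: 30 orders
heap linearizations: 65

65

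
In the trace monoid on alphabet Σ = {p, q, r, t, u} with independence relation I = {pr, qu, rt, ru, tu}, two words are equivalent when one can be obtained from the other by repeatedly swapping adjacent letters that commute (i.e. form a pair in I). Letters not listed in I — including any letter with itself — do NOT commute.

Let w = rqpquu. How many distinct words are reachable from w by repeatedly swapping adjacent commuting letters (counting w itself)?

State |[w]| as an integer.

piece 0:r — minimal
piece 1:q rests on {0:r}
piece 2:p rests on {1:q}
piece 3:q rests on {2:p}
piece 4:u rests on {2:p}
piece 5:u rests on {4:u}
minimal pieces: {0:r}
ways to finish when only these pieces remain (= sum over removing one remaining piece with nothing left below it):
  1 left: {3}→1  {5}→1
  2 left: {3,5}→2  {4,5}→1
  3 left: {3,4,5}→3
  4 left: {2,3,4,5}→3
  placing 0:r first → 3 extensions

3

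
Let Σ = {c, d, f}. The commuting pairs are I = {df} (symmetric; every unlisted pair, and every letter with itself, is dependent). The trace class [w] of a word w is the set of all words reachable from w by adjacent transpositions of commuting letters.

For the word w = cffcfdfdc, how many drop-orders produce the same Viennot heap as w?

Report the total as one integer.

6

piece 0:c — minimal
piece 1:f rests on {0:c}
piece 2:f rests on {1:f}
piece 3:c rests on {2:f}
piece 4:f rests on {3:c}
piece 5:d rests on {3:c}
piece 6:f rests on {4:f}
piece 7:d rests on {5:d}
piece 8:c rests on {6:f, 7:d}
minimal pieces: {0:c}
ways to finish when only these pieces remain (= sum over removing one remaining piece with nothing left below it):
  1 left: {8}→1
  2 left: {6,8}→1  {7,8}→1
  3 left: {4,6,8}→1  {5,7,8}→1  {6,7,8}→2
  4 left: {4,6,7,8}→3  {5,6,7,8}→3
  5 left: {4,5,6,7,8}→6
  6 left: {3,4,5,6,7,8}→6
  7 left: {2,3,4,5,6,7,8}→6
  placing 0:c first → 6 extensions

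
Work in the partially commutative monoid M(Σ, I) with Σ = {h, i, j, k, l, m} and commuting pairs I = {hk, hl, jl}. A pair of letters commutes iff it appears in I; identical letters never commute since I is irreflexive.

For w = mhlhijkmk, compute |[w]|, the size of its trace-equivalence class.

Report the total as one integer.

0(m) covers ∅
1(h) covers 0:m
2(l) covers 0:m
3(h) covers 1:h
4(i) covers 2:l, 3:h
5(j) covers 4:i
6(k) covers 5:j
7(m) covers 6:k
8(k) covers 7:m
floor of heap: 0:m
completions by unplaced set U, small U first (add the entries for U minus each lowest piece of U):
  |U|=1: {8}:1
  |U|=2: {7,8}:1
  |U|=3: {6,7,8}:1
  |U|=4: {5,6,7,8}:1
  |U|=5: {4,5,6,7,8}:1
  |U|=6: {2,4,5,6,7,8}:1  {3,4,5,6,7,8}:1
  |U|=7: {1,3,4,5,6,7,8}:1  {2,3,4,5,6,7,8}:2
  start at 0(m): 3

3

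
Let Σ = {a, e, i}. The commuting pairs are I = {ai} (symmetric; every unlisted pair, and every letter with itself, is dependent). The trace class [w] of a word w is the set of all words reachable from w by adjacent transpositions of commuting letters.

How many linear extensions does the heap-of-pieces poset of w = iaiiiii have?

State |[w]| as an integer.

piece 0:i — minimal
piece 1:a — minimal
piece 2:i rests on {0:i}
piece 3:i rests on {2:i}
piece 4:i rests on {3:i}
piece 5:i rests on {4:i}
piece 6:i rests on {5:i}
minimal pieces: {0:i, 1:a}
ways to finish when only these pieces remain (= sum over removing one remaining piece with nothing left below it):
  1 left: {1}→1  {6}→1
  2 left: {1,6}→2  {5,6}→1
  3 left: {1,5,6}→3  {4,5,6}→1
  4 left: {1,4,5,6}→4  {3,4,5,6}→1
  5 left: {1,3,4,5,6}→5  {2,3,4,5,6}→1
  placing 0:i first → 6 extensions
  placing 1:a first → 1 extensions
total linear extensions = 7

7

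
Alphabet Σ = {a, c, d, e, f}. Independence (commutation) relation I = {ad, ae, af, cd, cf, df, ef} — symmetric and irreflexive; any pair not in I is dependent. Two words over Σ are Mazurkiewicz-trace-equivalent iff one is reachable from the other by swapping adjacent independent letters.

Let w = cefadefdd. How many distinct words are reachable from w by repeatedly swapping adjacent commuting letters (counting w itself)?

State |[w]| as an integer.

216

drop 0:c onto floor
drop 1:e onto {0:c}
drop 2:f onto floor
drop 3:a onto {0:c}
drop 4:d onto {1:e}
drop 5:e onto {4:d}
drop 6:f onto {2:f}
drop 7:d onto {5:e}
drop 8:d onto {7:d}
ground layer = {0:c, 2:f}
drop-orders for the pieces not yet dropped (sum over which currently-grounded one goes next):
  1 to go: {3} 1  {6} 1  {8} 1
  2 to go: {2,6} 1  {3,6} 2  {3,8} 2  {6,8} 2  {7,8} 1
  3 to go: {2,3,6} 3  {2,6,8} 3  {3,6,8} 6  {3,7,8} 3  {5,7,8} 1  {6,7,8} 3
  4 to go: {2,3,6,8} 12  {2,6,7,8} 6  {3,5,7,8} 4  {3,6,7,8} 12  {4,5,7,8} 1  {5,6,7,8} 4
  5 to go: {1,4,5,7,8} 1  {2,3,6,7,8} 30  {2,5,6,7,8} 10  {3,4,5,7,8} 5  {3,5,6,7,8} 20  {4,5,6,7,8} 5
  6 to go: {1,3,4,5,7,8} 6  {1,4,5,6,7,8} 6  {2,3,5,6,7,8} 60  {2,4,5,6,7,8} 15  {3,4,5,6,7,8} 30
  7 to go: {0,1,3,4,5,7,8} 6  {1,2,4,5,6,7,8} 21  {1,3,4,5,6,7,8} 42  {2,3,4,5,6,7,8} 105
  if 0:c drops first: 168 orders
  if 2:f drops first: 48 orders
heap linearizations: 216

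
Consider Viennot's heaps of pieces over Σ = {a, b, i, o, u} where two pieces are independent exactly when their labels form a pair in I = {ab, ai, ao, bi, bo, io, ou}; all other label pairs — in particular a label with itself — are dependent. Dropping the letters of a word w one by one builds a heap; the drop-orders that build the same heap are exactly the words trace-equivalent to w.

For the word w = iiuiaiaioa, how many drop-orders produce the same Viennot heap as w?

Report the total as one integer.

200

drop 0:i onto floor
drop 1:i onto {0:i}
drop 2:u onto {1:i}
drop 3:i onto {2:u}
drop 4:a onto {2:u}
drop 5:i onto {3:i}
drop 6:a onto {4:a}
drop 7:i onto {5:i}
drop 8:o onto floor
drop 9:a onto {6:a}
ground layer = {0:i, 8:o}
drop-orders for the pieces not yet dropped (sum over which currently-grounded one goes next):
  1 to go: {7} 1  {8} 1  {9} 1
  2 to go: {5,7} 1  {6,9} 1  {7,8} 2  {7,9} 2  {8,9} 2
  3 to go: {3,5,7} 1  {4,6,9} 1  {5,7,8} 3  {5,7,9} 3  {6,7,9} 3  {6,8,9} 3  {7,8,9} 6
  4 to go: {3,5,7,8} 4  {3,5,7,9} 4  {4,6,7,9} 4  {4,6,8,9} 4  {5,6,7,9} 6  {5,7,8,9} 12  {6,7,8,9} 12
  5 to go: {3,5,6,7,9} 10  {3,5,7,8,9} 20  {4,5,6,7,9} 10  {4,6,7,8,9} 20  {5,6,7,8,9} 30
  6 to go: {3,4,5,6,7,9} 20  {3,5,6,7,8,9} 60  {4,5,6,7,8,9} 60
  7 to go: {2,3,4,5,6,7,9} 20  {3,4,5,6,7,8,9} 140
  8 to go: {1,2,3,4,5,6,7,9} 20  {2,3,4,5,6,7,8,9} 160
  if 0:i drops first: 180 orders
  if 8:o drops first: 20 orders
heap linearizations: 200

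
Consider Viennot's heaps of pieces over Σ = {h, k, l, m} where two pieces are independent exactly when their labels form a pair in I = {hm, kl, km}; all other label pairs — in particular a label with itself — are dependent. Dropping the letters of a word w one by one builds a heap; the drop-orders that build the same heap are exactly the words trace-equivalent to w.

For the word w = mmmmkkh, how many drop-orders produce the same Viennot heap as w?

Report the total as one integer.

35

piece 0:m — minimal
piece 1:m rests on {0:m}
piece 2:m rests on {1:m}
piece 3:m rests on {2:m}
piece 4:k — minimal
piece 5:k rests on {4:k}
piece 6:h rests on {5:k}
minimal pieces: {0:m, 4:k}
ways to finish when only these pieces remain (= sum over removing one remaining piece with nothing left below it):
  1 left: {3}→1  {6}→1
  2 left: {2,3}→1  {3,6}→2  {5,6}→1
  3 left: {1,2,3}→1  {2,3,6}→3  {3,5,6}→3  {4,5,6}→1
  4 left: {0,1,2,3}→1  {1,2,3,6}→4  {2,3,5,6}→6  {3,4,5,6}→4
  5 left: {0,1,2,3,6}→5  {1,2,3,5,6}→10  {2,3,4,5,6}→10
  placing 0:m first → 20 extensions
  placing 4:k first → 15 extensions
total linear extensions = 35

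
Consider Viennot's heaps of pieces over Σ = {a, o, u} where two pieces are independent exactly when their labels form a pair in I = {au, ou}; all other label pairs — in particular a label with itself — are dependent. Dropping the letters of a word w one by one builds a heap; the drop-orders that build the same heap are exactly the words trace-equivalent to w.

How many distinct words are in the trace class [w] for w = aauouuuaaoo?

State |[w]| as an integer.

piece 0:a — minimal
piece 1:a rests on {0:a}
piece 2:u — minimal
piece 3:o rests on {1:a}
piece 4:u rests on {2:u}
piece 5:u rests on {4:u}
piece 6:u rests on {5:u}
piece 7:a rests on {3:o}
piece 8:a rests on {7:a}
piece 9:o rests on {8:a}
piece 10:o rests on {9:o}
minimal pieces: {0:a, 2:u}
ways to finish when only these pieces remain (= sum over removing one remaining piece with nothing left below it):
  1 left: {6}→1  {10}→1
  2 left: {5,6}→1  {6,10}→2  {9,10}→1
  3 left: {4,5,6}→1  {5,6,10}→3  {6,9,10}→3  {8,9,10}→1
  4 left: {2,4,5,6}→1  {4,5,6,10}→4  {5,6,9,10}→6  {6,8,9,10}→4  {7,8,9,10}→1
  5 left: {2,4,5,6,10}→5  {3,7,8,9,10}→1  {4,5,6,9,10}→10  {5,6,8,9,10}→10  {6,7,8,9,10}→5
  6 left: {1,3,7,8,9,10}→1  {2,4,5,6,9,10}→15  {3,6,7,8,9,10}→6  {4,5,6,8,9,10}→20  {5,6,7,8,9,10}→15
  7 left: {0,1,3,7,8,9,10}→1  {1,3,6,7,8,9,10}→7  {2,4,5,6,8,9,10}→35  {3,5,6,7,8,9,10}→21  {4,5,6,7,8,9,10}→35
  8 left: {0,1,3,6,7,8,9,10}→8  {1,3,5,6,7,8,9,10}→28  {2,4,5,6,7,8,9,10}→70  {3,4,5,6,7,8,9,10}→56
  9 left: {0,1,3,5,6,7,8,9,10}→36  {1,3,4,5,6,7,8,9,10}→84  {2,3,4,5,6,7,8,9,10}→126
  placing 0:a first → 210 extensions
  placing 2:u first → 120 extensions
total linear extensions = 330

330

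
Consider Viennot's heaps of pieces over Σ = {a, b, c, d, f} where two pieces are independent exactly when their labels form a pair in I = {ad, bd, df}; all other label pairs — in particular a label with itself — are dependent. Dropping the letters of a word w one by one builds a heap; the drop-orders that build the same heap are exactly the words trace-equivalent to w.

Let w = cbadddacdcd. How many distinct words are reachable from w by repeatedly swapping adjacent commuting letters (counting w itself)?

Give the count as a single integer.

0(c) covers ∅
1(b) covers 0:c
2(a) covers 1:b
3(d) covers 0:c
4(d) covers 3:d
5(d) covers 4:d
6(a) covers 2:a
7(c) covers 5:d, 6:a
8(d) covers 7:c
9(c) covers 8:d
10(d) covers 9:c
floor of heap: 0:c
completions by unplaced set U, small U first (add the entries for U minus each lowest piece of U):
  |U|=1: {10}:1
  |U|=2: {9,10}:1
  |U|=3: {8,9,10}:1
  |U|=4: {7,8,9,10}:1
  |U|=5: {5,7,8,9,10}:1  {6,7,8,9,10}:1
  |U|=6: {2,6,7,8,9,10}:1  {4,5,7,8,9,10}:1  {5,6,7,8,9,10}:2
  |U|=7: {1,2,6,7,8,9,10}:1  {2,5,6,7,8,9,10}:3  {3,4,5,7,8,9,10}:1  {4,5,6,7,8,9,10}:3
  |U|=8: {1,2,5,6,7,8,9,10}:4  {2,4,5,6,7,8,9,10}:6  {3,4,5,6,7,8,9,10}:4
  |U|=9: {1,2,4,5,6,7,8,9,10}:10  {2,3,4,5,6,7,8,9,10}:10
  start at 0(c): 20

20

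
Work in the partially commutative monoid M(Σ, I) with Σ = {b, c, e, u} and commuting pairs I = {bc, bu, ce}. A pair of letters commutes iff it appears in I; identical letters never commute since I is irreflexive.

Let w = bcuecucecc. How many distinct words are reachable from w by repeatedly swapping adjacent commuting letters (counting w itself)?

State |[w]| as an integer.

piece 0:b — minimal
piece 1:c — minimal
piece 2:u rests on {1:c}
piece 3:e rests on {0:b, 2:u}
piece 4:c rests on {2:u}
piece 5:u rests on {3:e, 4:c}
piece 6:c rests on {5:u}
piece 7:e rests on {5:u}
piece 8:c rests on {6:c}
piece 9:c rests on {8:c}
minimal pieces: {0:b, 1:c}
ways to finish when only these pieces remain (= sum over removing one remaining piece with nothing left below it):
  1 left: {7}→1  {9}→1
  2 left: {7,9}→2  {8,9}→1
  3 left: {6,8,9}→1  {7,8,9}→3
  4 left: {6,7,8,9}→4
  5 left: {5,6,7,8,9}→4
  6 left: {3,5,6,7,8,9}→4  {4,5,6,7,8,9}→4
  7 left: {0,3,5,6,7,8,9}→4  {3,4,5,6,7,8,9}→8
  8 left: {0,3,4,5,6,7,8,9}→12  {2,3,4,5,6,7,8,9}→8
  placing 0:b first → 8 extensions
  placing 1:c first → 20 extensions
total linear extensions = 28

28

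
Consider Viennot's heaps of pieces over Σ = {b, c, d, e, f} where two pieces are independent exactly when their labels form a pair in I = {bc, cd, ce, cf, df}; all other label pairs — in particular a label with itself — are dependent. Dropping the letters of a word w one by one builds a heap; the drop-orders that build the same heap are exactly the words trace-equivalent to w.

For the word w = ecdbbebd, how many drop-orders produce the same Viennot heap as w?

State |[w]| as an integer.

#0=e has no predecessor
#1=c has no predecessor
#2=d depends on [0:e]
#3=b depends on [2:d]
#4=b depends on [3:b]
#5=e depends on [4:b]
#6=b depends on [5:e]
#7=d depends on [6:b]
sources: [0:e, 1:c]
N(rest) = Σ N(rest − s) over sources s of rest; N(one piece) = 1:
  size 1 → [1]=1  [7]=1
  size 2 → [1,7]=2  [6,7]=1
  size 3 → [1,6,7]=3  [5,6,7]=1
  size 4 → [1,5,6,7]=4  [4,5,6,7]=1
  size 5 → [1,4,5,6,7]=5  [3,4,5,6,7]=1
  size 6 → [1,3,4,5,6,7]=6  [2,3,4,5,6,7]=1
  first=0(e) contributes 7
  first=1(c) contributes 1
|[w]| = 8

8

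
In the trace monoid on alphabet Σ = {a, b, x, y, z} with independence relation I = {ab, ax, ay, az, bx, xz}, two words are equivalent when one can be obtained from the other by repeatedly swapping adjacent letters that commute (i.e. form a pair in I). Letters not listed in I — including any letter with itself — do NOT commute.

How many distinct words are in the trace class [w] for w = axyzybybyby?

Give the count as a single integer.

11

#0=a has no predecessor
#1=x has no predecessor
#2=y depends on [1:x]
#3=z depends on [2:y]
#4=y depends on [3:z]
#5=b depends on [4:y]
#6=y depends on [5:b]
#7=b depends on [6:y]
#8=y depends on [7:b]
#9=b depends on [8:y]
#10=y depends on [9:b]
sources: [0:a, 1:x]
N(rest) = Σ N(rest − s) over sources s of rest; N(one piece) = 1:
  size 1 → [0]=1  [10]=1
  size 2 → [0,10]=2  [9,10]=1
  size 3 → [0,9,10]=3  [8,9,10]=1
  size 4 → [0,8,9,10]=4  [7,8,9,10]=1
  size 5 → [0,7,8,9,10]=5  [6,7,8,9,10]=1
  size 6 → [0,6,7,8,9,10]=6  [5,6,7,8,9,10]=1
  size 7 → [0,5,6,7,8,9,10]=7  [4,5,6,7,8,9,10]=1
  size 8 → [0,4,5,6,7,8,9,10]=8  [3,4,5,6,7,8,9,10]=1
  size 9 → [0,3,4,5,6,7,8,9,10]=9  [2,3,4,5,6,7,8,9,10]=1
  first=0(a) contributes 1
  first=1(x) contributes 10
|[w]| = 11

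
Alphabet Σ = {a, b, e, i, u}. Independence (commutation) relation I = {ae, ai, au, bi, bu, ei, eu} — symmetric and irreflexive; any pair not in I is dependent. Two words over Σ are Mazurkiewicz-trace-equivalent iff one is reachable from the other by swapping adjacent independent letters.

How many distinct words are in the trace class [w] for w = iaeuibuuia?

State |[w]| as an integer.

0(i) covers ∅
1(a) covers ∅
2(e) covers ∅
3(u) covers 0:i
4(i) covers 3:u
5(b) covers 1:a, 2:e
6(u) covers 4:i
7(u) covers 6:u
8(i) covers 7:u
9(a) covers 5:b
floor of heap: 0:i, 1:a, 2:e
completions by unplaced set U, small U first (add the entries for U minus each lowest piece of U):
  |U|=1: {8}:1  {9}:1
  |U|=2: {5,9}:1  {7,8}:1  {8,9}:2
  |U|=3: {1,5,9}:1  {2,5,9}:1  {5,8,9}:3  {6,7,8}:1  {7,8,9}:3
  |U|=4: {1,2,5,9}:2  {1,5,8,9}:4  {2,5,8,9}:4  {4,6,7,8}:1  {5,7,8,9}:6  {6,7,8,9}:4
  |U|=5: {1,2,5,8,9}:10  {1,5,7,8,9}:10  {2,5,7,8,9}:10  {3,4,6,7,8}:1  {4,6,7,8,9}:5  {5,6,7,8,9}:10
  |U|=6: {0,3,4,6,7,8}:1  {1,2,5,7,8,9}:30  {1,5,6,7,8,9}:20  {2,5,6,7,8,9}:20  {3,4,6,7,8,9}:6  {4,5,6,7,8,9}:15
  |U|=7: {0,3,4,6,7,8,9}:7  {1,2,5,6,7,8,9}:70  {1,4,5,6,7,8,9}:35  {2,4,5,6,7,8,9}:35  {3,4,5,6,7,8,9}:21
  |U|=8: {0,3,4,5,6,7,8,9}:28  {1,2,4,5,6,7,8,9}:140  {1,3,4,5,6,7,8,9}:56  {2,3,4,5,6,7,8,9}:56
  start at 0(i): 252
  start at 1(a): 84
  start at 2(e): 84
sum over floor = 420

420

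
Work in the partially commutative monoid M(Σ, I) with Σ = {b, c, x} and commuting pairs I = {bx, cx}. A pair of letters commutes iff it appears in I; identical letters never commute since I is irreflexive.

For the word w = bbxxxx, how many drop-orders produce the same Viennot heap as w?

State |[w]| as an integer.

15

#0=b has no predecessor
#1=b depends on [0:b]
#2=x has no predecessor
#3=x depends on [2:x]
#4=x depends on [3:x]
#5=x depends on [4:x]
sources: [0:b, 2:x]
N(rest) = Σ N(rest − s) over sources s of rest; N(one piece) = 1:
  size 1 → [1]=1  [5]=1
  size 2 → [0,1]=1  [1,5]=2  [4,5]=1
  size 3 → [0,1,5]=3  [1,4,5]=3  [3,4,5]=1
  size 4 → [0,1,4,5]=6  [1,3,4,5]=4  [2,3,4,5]=1
  first=0(b) contributes 5
  first=2(x) contributes 10
|[w]| = 15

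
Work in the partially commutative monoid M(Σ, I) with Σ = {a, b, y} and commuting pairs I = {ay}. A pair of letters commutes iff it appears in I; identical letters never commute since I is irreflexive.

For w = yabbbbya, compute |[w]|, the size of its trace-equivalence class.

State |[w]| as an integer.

drop 0:y onto floor
drop 1:a onto floor
drop 2:b onto {0:y, 1:a}
drop 3:b onto {2:b}
drop 4:b onto {3:b}
drop 5:b onto {4:b}
drop 6:y onto {5:b}
drop 7:a onto {5:b}
ground layer = {0:y, 1:a}
drop-orders for the pieces not yet dropped (sum over which currently-grounded one goes next):
  1 to go: {6} 1  {7} 1
  2 to go: {6,7} 2
  3 to go: {5,6,7} 2
  4 to go: {4,5,6,7} 2
  5 to go: {3,4,5,6,7} 2
  6 to go: {2,3,4,5,6,7} 2
  if 0:y drops first: 2 orders
  if 1:a drops first: 2 orders
heap linearizations: 4

4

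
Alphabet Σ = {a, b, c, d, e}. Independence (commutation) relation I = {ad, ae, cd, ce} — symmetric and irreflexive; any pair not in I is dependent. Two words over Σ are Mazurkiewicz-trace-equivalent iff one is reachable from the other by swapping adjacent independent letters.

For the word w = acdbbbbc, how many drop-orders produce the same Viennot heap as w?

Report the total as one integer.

#0=a has no predecessor
#1=c depends on [0:a]
#2=d has no predecessor
#3=b depends on [1:c, 2:d]
#4=b depends on [3:b]
#5=b depends on [4:b]
#6=b depends on [5:b]
#7=c depends on [6:b]
sources: [0:a, 2:d]
N(rest) = Σ N(rest − s) over sources s of rest; N(one piece) = 1:
  size 1 → [7]=1
  size 2 → [6,7]=1
  size 3 → [5,6,7]=1
  size 4 → [4,5,6,7]=1
  size 5 → [3,4,5,6,7]=1
  size 6 → [1,3,4,5,6,7]=1  [2,3,4,5,6,7]=1
  first=0(a) contributes 2
  first=2(d) contributes 1
|[w]| = 3

3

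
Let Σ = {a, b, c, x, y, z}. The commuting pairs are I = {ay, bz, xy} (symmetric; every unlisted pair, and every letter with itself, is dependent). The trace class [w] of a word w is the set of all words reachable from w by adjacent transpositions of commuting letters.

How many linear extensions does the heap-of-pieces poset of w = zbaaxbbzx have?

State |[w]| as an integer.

6

#0=z has no predecessor
#1=b has no predecessor
#2=a depends on [0:z, 1:b]
#3=a depends on [2:a]
#4=x depends on [3:a]
#5=b depends on [4:x]
#6=b depends on [5:b]
#7=z depends on [4:x]
#8=x depends on [6:b, 7:z]
sources: [0:z, 1:b]
N(rest) = Σ N(rest − s) over sources s of rest; N(one piece) = 1:
  size 1 → [8]=1
  size 2 → [6,8]=1  [7,8]=1
  size 3 → [5,6,8]=1  [6,7,8]=2
  size 4 → [5,6,7,8]=3
  size 5 → [4,5,6,7,8]=3
  size 6 → [3,4,5,6,7,8]=3
  size 7 → [2,3,4,5,6,7,8]=3
  first=0(z) contributes 3
  first=1(b) contributes 3
|[w]| = 6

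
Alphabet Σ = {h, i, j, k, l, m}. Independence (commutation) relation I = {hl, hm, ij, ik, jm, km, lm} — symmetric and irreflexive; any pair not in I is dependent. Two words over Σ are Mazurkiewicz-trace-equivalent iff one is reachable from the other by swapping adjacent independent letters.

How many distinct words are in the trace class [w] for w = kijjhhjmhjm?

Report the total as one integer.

130

piece 0:k — minimal
piece 1:i — minimal
piece 2:j rests on {0:k}
piece 3:j rests on {2:j}
piece 4:h rests on {1:i, 3:j}
piece 5:h rests on {4:h}
piece 6:j rests on {5:h}
piece 7:m rests on {1:i}
piece 8:h rests on {6:j}
piece 9:j rests on {8:h}
piece 10:m rests on {7:m}
minimal pieces: {0:k, 1:i}
ways to finish when only these pieces remain (= sum over removing one remaining piece with nothing left below it):
  1 left: {9}→1  {10}→1
  2 left: {7,10}→1  {8,9}→1  {9,10}→2
  3 left: {6,8,9}→1  {7,9,10}→3  {8,9,10}→3
  4 left: {5,6,8,9}→1  {6,8,9,10}→4  {7,8,9,10}→6
  5 left: {4,5,6,8,9}→1  {5,6,8,9,10}→5  {6,7,8,9,10}→10
  6 left: {3,4,5,6,8,9}→1  {4,5,6,8,9,10}→6  {5,6,7,8,9,10}→15
  7 left: {2,3,4,5,6,8,9}→1  {3,4,5,6,8,9,10}→7  {4,5,6,7,8,9,10}→21
  8 left: {0,2,3,4,5,6,8,9}→1  {1,4,5,6,7,8,9,10}→21  {2,3,4,5,6,8,9,10}→8  {3,4,5,6,7,8,9,10}→28
  9 left: {0,2,3,4,5,6,8,9,10}→9  {1,3,4,5,6,7,8,9,10}→49  {2,3,4,5,6,7,8,9,10}→36
  placing 0:k first → 85 extensions
  placing 1:i first → 45 extensions
total linear extensions = 130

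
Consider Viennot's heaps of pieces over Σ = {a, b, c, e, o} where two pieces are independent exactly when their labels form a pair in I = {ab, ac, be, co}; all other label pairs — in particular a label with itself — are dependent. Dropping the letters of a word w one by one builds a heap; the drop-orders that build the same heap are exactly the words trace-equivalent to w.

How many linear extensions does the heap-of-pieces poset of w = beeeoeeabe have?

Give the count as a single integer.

20

0(b) covers ∅
1(e) covers ∅
2(e) covers 1:e
3(e) covers 2:e
4(o) covers 0:b, 3:e
5(e) covers 4:o
6(e) covers 5:e
7(a) covers 6:e
8(b) covers 4:o
9(e) covers 7:a
floor of heap: 0:b, 1:e
completions by unplaced set U, small U first (add the entries for U minus each lowest piece of U):
  |U|=1: {8}:1  {9}:1
  |U|=2: {7,9}:1  {8,9}:2
  |U|=3: {6,7,9}:1  {7,8,9}:3
  |U|=4: {5,6,7,9}:1  {6,7,8,9}:4
  |U|=5: {5,6,7,8,9}:5
  |U|=6: {4,5,6,7,8,9}:5
  |U|=7: {0,4,5,6,7,8,9}:5  {3,4,5,6,7,8,9}:5
  |U|=8: {0,3,4,5,6,7,8,9}:10  {2,3,4,5,6,7,8,9}:5
  start at 0(b): 5
  start at 1(e): 15
sum over floor = 20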